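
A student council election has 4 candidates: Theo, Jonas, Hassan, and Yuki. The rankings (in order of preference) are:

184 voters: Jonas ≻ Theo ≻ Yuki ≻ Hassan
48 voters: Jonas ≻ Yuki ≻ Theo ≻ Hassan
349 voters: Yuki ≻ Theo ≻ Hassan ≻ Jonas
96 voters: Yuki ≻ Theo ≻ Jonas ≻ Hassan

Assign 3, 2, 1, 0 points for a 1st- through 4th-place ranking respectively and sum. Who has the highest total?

Theo: 184·2 + 48·1 + 349·2 + 96·2 = 1306
Jonas: 184·3 + 48·3 + 349·0 + 96·1 = 792
Hassan: 184·0 + 48·0 + 349·1 + 96·0 = 349
Yuki: 184·1 + 48·2 + 349·3 + 96·3 = 1615
Yuki has the highest Borda score (1615).

Yuki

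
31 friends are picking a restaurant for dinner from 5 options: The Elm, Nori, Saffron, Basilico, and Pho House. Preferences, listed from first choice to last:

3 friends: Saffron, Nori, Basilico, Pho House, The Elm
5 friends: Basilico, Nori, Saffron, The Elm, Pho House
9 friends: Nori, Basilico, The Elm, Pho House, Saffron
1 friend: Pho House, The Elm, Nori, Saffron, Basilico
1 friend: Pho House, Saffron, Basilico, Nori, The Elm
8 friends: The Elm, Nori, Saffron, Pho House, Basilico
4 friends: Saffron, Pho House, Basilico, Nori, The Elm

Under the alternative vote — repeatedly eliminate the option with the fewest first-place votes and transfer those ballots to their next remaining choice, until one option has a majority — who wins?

Nori

Round 1: The Elm 8, Nori 9, Saffron 7, Basilico 5, Pho House 2. Eliminate Pho House.
Round 2: The Elm 9, Nori 9, Saffron 8, Basilico 5. Eliminate Basilico.
Round 3: The Elm 9, Nori 14, Saffron 8. Eliminate Saffron.
Round 4: The Elm 9, Nori 22. Nori has a majority.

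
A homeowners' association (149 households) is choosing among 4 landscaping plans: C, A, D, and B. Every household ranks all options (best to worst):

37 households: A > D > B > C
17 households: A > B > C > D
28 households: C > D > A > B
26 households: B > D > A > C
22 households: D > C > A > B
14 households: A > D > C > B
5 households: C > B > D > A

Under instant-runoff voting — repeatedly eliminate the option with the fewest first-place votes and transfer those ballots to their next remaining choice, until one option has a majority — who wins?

A

Round 1: C 33, A 68, D 22, B 26. Eliminate D.
Round 2: C 55, A 68, B 26. Eliminate B.
Round 3: C 55, A 94. A has a majority.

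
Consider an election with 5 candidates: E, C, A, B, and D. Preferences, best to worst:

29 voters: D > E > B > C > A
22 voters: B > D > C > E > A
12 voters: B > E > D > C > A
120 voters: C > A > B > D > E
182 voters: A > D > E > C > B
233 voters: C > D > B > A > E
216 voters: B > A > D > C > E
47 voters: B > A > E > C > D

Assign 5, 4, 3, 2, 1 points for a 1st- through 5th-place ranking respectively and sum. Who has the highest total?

E: 29·4 + 22·2 + 12·4 + 120·1 + 182·3 + 233·1 + 216·1 + 47·3 = 1464
C: 29·2 + 22·3 + 12·2 + 120·5 + 182·2 + 233·5 + 216·2 + 47·2 = 2803
A: 29·1 + 22·1 + 12·1 + 120·4 + 182·5 + 233·2 + 216·4 + 47·4 = 2971
B: 29·3 + 22·5 + 12·5 + 120·3 + 182·1 + 233·3 + 216·5 + 47·5 = 2813
D: 29·5 + 22·4 + 12·3 + 120·2 + 182·4 + 233·4 + 216·3 + 47·1 = 2864
A has the highest Borda score (2971).

A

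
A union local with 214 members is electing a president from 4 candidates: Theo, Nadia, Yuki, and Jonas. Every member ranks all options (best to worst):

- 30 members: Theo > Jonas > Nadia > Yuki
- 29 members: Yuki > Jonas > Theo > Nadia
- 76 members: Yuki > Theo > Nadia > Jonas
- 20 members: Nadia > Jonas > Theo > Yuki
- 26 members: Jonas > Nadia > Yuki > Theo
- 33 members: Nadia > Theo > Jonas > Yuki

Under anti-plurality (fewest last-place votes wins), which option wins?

Last-place votes: Theo 26, Nadia 29, Yuki 83, Jonas 76.
Theo is ranked last by the fewest voters, so Theo wins.

Theo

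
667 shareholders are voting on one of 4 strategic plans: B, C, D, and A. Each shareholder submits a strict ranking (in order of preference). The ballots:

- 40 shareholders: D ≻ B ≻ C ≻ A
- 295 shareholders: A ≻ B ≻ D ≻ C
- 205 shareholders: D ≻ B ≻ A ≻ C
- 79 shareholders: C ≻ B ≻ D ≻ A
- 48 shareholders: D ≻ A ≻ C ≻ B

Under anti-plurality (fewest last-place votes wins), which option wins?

Last-place votes: B 48, C 500, D 0, A 119.
D is ranked last by the fewest voters, so D wins.

D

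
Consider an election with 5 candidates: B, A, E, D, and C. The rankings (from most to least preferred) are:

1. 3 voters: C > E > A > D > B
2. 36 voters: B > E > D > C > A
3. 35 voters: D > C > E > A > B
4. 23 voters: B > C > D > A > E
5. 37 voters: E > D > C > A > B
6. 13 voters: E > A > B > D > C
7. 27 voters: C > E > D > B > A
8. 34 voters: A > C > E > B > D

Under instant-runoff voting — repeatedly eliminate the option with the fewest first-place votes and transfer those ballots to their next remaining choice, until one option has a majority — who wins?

Round 1: B 59, A 34, E 50, D 35, C 30. Eliminate C.
Round 2: B 59, A 34, E 80, D 35. Eliminate A.
Round 3: B 59, E 114, D 35. E has a majority.

E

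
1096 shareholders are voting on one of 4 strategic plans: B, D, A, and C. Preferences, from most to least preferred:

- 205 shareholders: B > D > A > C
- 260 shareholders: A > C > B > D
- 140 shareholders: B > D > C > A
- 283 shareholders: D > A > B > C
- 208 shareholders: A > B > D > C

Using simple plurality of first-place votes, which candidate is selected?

A

First-place votes: B 345, D 283, A 468, C 0.
A has the most first-place votes.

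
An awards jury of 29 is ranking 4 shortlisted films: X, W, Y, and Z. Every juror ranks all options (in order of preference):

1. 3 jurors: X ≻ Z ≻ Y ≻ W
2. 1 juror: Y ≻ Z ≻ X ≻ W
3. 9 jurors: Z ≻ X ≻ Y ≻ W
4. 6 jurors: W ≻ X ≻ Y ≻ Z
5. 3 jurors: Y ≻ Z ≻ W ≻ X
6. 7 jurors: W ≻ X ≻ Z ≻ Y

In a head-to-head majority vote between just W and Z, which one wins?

Voters preferring W to Z: 13; preferring Z to W: 16.
Z wins the head-to-head.

Z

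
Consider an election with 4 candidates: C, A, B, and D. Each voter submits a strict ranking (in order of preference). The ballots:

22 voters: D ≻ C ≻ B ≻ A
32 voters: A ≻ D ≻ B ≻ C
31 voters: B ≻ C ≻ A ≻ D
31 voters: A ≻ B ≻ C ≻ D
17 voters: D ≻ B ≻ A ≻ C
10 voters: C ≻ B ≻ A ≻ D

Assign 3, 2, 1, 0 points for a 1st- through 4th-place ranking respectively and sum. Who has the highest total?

C: 22·2 + 32·0 + 31·2 + 31·1 + 17·0 + 10·3 = 167
A: 22·0 + 32·3 + 31·1 + 31·3 + 17·1 + 10·1 = 247
B: 22·1 + 32·1 + 31·3 + 31·2 + 17·2 + 10·2 = 263
D: 22·3 + 32·2 + 31·0 + 31·0 + 17·3 + 10·0 = 181
B has the highest Borda score (263).

B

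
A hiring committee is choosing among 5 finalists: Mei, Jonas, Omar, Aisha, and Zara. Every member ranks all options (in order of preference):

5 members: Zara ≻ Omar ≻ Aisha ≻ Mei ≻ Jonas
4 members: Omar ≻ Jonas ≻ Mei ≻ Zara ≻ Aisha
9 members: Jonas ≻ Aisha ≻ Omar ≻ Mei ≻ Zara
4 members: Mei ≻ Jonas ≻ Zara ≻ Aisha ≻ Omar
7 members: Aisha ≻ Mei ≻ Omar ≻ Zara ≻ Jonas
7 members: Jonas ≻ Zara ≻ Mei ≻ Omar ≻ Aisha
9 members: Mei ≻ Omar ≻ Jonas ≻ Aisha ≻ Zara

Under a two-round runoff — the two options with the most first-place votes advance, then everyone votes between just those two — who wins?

Mei

Round 1 first-place votes: Mei 13, Jonas 16, Omar 4, Aisha 7, Zara 5.
Jonas and Mei advance.
Runoff: Jonas is preferred to Mei by 20 voters; Mei by 25.
Mei wins the runoff.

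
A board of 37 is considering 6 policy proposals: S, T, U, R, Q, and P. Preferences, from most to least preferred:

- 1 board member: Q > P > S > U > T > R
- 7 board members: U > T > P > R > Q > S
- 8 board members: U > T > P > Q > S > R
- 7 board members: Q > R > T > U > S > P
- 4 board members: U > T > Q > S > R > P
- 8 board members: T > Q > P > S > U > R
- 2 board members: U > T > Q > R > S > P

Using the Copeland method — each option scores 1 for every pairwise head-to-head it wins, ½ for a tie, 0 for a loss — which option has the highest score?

S: beats R; loses to T, U, Q, and P → score 1.
T: beats S, R, Q, and P; loses to U → score 4.
U: beats S, T, R, Q, and P → score 5.
R: loses to S, T, U, Q, and P → score 0.
Q: beats S, R, and P; loses to T and U → score 3.
P: beats S and R; loses to T, U, and Q → score 2.
U has the best pairwise record.

U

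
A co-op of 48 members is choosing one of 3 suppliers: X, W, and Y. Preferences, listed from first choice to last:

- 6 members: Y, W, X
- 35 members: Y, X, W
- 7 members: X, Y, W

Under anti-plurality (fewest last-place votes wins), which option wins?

Last-place votes: X 6, W 42, Y 0.
Y is ranked last by the fewest voters, so Y wins.

Y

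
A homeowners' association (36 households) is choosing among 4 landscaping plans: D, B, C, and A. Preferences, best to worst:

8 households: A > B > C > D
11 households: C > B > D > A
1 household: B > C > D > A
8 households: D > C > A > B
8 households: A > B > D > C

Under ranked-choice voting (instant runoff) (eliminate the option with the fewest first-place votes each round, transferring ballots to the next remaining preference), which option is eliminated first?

Round 1: D 8, B 1, C 11, A 16. Eliminate B.

B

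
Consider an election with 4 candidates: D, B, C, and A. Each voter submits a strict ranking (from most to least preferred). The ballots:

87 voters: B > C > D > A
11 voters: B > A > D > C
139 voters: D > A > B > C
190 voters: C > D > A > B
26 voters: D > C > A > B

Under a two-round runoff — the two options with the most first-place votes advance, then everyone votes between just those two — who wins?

C

Round 1 first-place votes: D 165, B 98, C 190, A 0.
C and D advance.
Runoff: C is preferred to D by 277 voters; D by 176.
C wins the runoff.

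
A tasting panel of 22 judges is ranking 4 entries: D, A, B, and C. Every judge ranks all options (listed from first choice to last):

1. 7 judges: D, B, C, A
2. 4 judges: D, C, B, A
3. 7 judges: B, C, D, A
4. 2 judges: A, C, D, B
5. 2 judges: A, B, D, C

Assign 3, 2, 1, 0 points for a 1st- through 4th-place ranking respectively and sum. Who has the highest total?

D: 7·3 + 4·3 + 7·1 + 2·1 + 2·1 = 44
A: 7·0 + 4·0 + 7·0 + 2·3 + 2·3 = 12
B: 7·2 + 4·1 + 7·3 + 2·0 + 2·2 = 43
C: 7·1 + 4·2 + 7·2 + 2·2 + 2·0 = 33
D has the highest Borda score (44).

D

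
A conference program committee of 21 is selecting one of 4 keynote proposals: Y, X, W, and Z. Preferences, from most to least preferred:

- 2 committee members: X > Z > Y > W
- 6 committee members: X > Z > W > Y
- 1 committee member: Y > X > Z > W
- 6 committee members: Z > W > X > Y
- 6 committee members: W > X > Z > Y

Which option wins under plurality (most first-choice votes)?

First-place votes: Y 1, X 8, W 6, Z 6.
X has the most first-place votes.

X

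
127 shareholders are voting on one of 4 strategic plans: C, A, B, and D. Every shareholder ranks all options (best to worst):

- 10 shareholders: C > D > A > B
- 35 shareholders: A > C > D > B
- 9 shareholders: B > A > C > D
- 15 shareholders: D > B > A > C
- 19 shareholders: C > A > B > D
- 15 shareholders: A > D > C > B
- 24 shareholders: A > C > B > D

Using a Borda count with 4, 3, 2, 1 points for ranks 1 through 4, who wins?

A

C: 10·4 + 35·3 + 9·2 + 15·1 + 19·4 + 15·2 + 24·3 = 356
A: 10·2 + 35·4 + 9·3 + 15·2 + 19·3 + 15·4 + 24·4 = 430
B: 10·1 + 35·1 + 9·4 + 15·3 + 19·2 + 15·1 + 24·2 = 227
D: 10·3 + 35·2 + 9·1 + 15·4 + 19·1 + 15·3 + 24·1 = 257
A has the highest Borda score (430).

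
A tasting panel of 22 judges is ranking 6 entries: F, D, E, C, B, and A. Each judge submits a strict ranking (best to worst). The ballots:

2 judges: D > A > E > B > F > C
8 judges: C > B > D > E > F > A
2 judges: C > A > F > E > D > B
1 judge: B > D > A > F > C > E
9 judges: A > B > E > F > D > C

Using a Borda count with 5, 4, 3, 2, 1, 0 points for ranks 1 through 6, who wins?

F: 2·1 + 8·1 + 2·3 + 1·2 + 9·2 = 36
D: 2·5 + 8·3 + 2·1 + 1·4 + 9·1 = 49
E: 2·3 + 8·2 + 2·2 + 1·0 + 9·3 = 53
C: 2·0 + 8·5 + 2·5 + 1·1 + 9·0 = 51
B: 2·2 + 8·4 + 2·0 + 1·5 + 9·4 = 77
A: 2·4 + 8·0 + 2·4 + 1·3 + 9·5 = 64
B has the highest Borda score (77).

B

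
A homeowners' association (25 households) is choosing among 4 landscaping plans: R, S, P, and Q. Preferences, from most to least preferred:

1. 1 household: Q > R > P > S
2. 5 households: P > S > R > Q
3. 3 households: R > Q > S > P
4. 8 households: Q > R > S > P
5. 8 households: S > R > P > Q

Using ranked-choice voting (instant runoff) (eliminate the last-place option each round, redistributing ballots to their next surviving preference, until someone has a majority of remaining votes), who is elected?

Round 1: R 3, S 8, P 5, Q 9. Eliminate R.
Round 2: S 8, P 5, Q 12. Eliminate P.
Round 3: S 13, Q 12. S has a majority.

S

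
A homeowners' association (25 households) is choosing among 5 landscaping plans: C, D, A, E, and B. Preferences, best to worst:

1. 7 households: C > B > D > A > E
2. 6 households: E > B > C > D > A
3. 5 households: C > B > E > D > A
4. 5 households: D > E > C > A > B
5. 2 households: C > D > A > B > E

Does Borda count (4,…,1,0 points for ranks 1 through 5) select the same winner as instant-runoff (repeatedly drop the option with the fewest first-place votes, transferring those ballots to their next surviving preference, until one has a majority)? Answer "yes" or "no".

yes

Borda — scores: C 78, D 51, A 16, E 49, B 56. Winner: C.
Instant-runoff — R1 C 14, D 5, A 0, E 6, B 0 (C winner). Winner: C.
The two methods agree.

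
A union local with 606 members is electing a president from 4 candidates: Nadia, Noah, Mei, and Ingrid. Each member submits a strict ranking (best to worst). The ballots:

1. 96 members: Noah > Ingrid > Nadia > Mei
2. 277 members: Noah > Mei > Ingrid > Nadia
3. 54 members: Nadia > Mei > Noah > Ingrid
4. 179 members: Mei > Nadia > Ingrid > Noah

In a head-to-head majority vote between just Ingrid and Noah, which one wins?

Voters preferring Ingrid to Noah: 179; preferring Noah to Ingrid: 427.
Noah wins the head-to-head.

Noah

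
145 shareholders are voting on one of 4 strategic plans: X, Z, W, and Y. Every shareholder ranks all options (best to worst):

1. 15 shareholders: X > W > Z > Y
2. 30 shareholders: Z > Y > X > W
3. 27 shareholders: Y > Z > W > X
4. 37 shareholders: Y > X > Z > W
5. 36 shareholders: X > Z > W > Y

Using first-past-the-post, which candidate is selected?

Y

First-place votes: X 51, Z 30, W 0, Y 64.
Y has the most first-place votes.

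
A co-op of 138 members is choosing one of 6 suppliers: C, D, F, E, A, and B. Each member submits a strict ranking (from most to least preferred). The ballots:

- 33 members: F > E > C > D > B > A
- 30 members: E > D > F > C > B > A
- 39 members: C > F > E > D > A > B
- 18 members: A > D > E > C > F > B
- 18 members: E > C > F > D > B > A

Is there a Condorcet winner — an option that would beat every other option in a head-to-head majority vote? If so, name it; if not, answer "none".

Checking pairwise contests:
E beats C 99–39.
C beats D 90–48.
C beats F 75–63.
F beats E 72–66.
C beats A 120–18.
C beats B 138–0.
Every option loses at least one head-to-head, so there is no Condorcet winner.

none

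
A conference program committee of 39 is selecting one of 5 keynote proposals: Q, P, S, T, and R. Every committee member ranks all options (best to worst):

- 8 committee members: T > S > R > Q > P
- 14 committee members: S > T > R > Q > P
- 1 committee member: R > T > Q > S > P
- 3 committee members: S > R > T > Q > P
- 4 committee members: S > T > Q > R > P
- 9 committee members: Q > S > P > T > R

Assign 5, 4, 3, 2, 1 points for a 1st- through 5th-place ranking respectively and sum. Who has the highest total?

Q: 8·2 + 14·2 + 1·3 + 3·2 + 4·3 + 9·5 = 110
P: 8·1 + 14·1 + 1·1 + 3·1 + 4·1 + 9·3 = 57
S: 8·4 + 14·5 + 1·2 + 3·5 + 4·5 + 9·4 = 175
T: 8·5 + 14·4 + 1·4 + 3·3 + 4·4 + 9·2 = 143
R: 8·3 + 14·3 + 1·5 + 3·4 + 4·2 + 9·1 = 100
S has the highest Borda score (175).

S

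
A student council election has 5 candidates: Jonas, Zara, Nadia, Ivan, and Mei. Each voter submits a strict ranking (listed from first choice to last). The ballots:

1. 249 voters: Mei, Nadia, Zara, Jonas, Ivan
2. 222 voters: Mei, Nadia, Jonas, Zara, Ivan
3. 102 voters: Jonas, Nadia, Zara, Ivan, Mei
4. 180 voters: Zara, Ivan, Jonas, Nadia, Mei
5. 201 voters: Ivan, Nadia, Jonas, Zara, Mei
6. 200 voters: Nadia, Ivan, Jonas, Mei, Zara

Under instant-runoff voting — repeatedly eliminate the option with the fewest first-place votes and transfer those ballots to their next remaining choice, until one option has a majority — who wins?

Round 1: Jonas 102, Zara 180, Nadia 200, Ivan 201, Mei 471. Eliminate Jonas.
Round 2: Zara 180, Nadia 302, Ivan 201, Mei 471. Eliminate Zara.
Round 3: Nadia 302, Ivan 381, Mei 471. Eliminate Nadia.
Round 4: Ivan 683, Mei 471. Ivan has a majority.

Ivan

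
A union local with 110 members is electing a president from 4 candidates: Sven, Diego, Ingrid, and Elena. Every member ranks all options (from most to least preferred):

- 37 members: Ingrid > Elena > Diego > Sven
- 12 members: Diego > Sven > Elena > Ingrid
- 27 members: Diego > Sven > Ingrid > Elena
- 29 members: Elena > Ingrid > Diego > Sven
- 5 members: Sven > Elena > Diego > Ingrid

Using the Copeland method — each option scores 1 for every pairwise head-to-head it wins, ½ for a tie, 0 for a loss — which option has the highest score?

Ingrid

Sven: loses to Diego, Ingrid, and Elena → score 0.
Diego: beats Sven; loses to Ingrid and Elena → score 1.
Ingrid: beats Sven, Diego, and Elena → score 3.
Elena: beats Sven and Diego; loses to Ingrid → score 2.
Ingrid has the best pairwise record.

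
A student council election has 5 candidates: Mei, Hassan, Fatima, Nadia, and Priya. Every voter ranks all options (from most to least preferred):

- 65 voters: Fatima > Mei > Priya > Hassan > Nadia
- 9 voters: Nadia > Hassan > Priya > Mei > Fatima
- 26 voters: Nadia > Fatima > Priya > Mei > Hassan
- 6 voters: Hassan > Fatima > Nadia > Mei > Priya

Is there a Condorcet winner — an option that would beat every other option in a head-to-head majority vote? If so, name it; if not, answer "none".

Fatima

Fatima vs Mei: 97–9 for Fatima.
Fatima vs Hassan: 91–15 for Fatima.
Fatima vs Nadia: 71–35 for Fatima.
Fatima vs Priya: 97–9 for Fatima.
Fatima beats every other option head-to-head.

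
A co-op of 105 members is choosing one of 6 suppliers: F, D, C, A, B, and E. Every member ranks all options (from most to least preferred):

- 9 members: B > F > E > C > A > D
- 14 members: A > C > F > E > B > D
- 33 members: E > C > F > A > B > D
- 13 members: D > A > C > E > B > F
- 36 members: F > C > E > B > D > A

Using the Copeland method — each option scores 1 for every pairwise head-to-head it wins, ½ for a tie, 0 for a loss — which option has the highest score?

F: beats D, A, B, and E; loses to C → score 4.
D: loses to F, C, A, B, and E → score 0.
C: beats F, D, A, B, and E → score 5.
A: beats D and B; loses to F, C, and E → score 2.
B: beats D; loses to F, C, A, and E → score 1.
E: beats D, A, and B; loses to F and C → score 3.
C has the best pairwise record.

C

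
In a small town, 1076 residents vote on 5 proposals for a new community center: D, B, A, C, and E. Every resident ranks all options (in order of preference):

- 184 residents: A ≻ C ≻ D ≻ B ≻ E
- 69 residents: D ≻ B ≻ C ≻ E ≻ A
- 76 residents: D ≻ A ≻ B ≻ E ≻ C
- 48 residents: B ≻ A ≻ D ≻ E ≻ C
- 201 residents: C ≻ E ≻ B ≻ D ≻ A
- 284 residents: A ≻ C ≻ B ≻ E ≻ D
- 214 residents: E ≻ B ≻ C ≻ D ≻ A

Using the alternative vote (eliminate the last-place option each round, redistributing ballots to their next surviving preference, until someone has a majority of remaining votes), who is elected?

Round 1: D 145, B 48, A 468, C 201, E 214. Eliminate B.
Round 2: D 145, A 516, C 201, E 214. Eliminate D.
Round 3: A 592, C 270, E 214. A has a majority.

A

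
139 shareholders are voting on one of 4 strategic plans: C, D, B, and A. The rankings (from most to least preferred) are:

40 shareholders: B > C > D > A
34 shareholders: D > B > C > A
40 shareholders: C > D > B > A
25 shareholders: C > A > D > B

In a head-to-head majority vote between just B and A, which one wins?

Voters preferring B to A: 114; preferring A to B: 25.
B wins the head-to-head.

B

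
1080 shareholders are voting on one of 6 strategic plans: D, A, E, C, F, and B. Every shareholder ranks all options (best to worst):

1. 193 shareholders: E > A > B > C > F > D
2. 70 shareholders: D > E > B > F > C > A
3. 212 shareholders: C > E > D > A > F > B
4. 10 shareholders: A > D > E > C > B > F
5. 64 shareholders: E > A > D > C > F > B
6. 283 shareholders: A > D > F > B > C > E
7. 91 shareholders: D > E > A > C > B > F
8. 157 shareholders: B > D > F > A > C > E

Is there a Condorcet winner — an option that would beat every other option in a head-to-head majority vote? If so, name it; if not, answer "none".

Checking pairwise contests:
A beats D 550–530.
E beats A 630–450.
D beats E 611–469.
D beats C 675–405.
D beats F 887–193.
D beats B 730–350.
Every option loses at least one head-to-head, so there is no Condorcet winner.

none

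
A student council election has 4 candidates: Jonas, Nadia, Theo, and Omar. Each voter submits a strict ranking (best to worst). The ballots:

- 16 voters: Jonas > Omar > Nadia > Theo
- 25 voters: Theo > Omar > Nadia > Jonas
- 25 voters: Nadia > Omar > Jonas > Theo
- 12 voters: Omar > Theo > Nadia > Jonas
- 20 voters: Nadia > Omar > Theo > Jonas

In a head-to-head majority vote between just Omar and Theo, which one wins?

Omar

Voters preferring Omar to Theo: 73; preferring Theo to Omar: 25.
Omar wins the head-to-head.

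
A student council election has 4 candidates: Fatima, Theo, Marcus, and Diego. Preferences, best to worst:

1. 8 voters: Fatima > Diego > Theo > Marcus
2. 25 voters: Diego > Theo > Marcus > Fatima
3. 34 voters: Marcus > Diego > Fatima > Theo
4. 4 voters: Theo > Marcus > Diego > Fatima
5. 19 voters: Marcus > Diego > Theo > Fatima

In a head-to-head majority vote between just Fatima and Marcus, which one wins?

Voters preferring Fatima to Marcus: 8; preferring Marcus to Fatima: 82.
Marcus wins the head-to-head.

Marcus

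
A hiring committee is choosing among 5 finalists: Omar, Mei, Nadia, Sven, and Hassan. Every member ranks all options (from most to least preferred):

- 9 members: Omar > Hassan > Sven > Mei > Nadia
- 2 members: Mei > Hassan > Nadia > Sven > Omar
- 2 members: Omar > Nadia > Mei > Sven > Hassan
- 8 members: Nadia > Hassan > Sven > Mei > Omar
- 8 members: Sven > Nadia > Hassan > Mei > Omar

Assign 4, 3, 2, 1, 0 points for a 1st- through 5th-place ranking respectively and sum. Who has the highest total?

Hassan

Omar: 9·4 + 2·0 + 2·4 + 8·0 + 8·0 = 44
Mei: 9·1 + 2·4 + 2·2 + 8·1 + 8·1 = 37
Nadia: 9·0 + 2·2 + 2·3 + 8·4 + 8·3 = 66
Sven: 9·2 + 2·1 + 2·1 + 8·2 + 8·4 = 70
Hassan: 9·3 + 2·3 + 2·0 + 8·3 + 8·2 = 73
Hassan has the highest Borda score (73).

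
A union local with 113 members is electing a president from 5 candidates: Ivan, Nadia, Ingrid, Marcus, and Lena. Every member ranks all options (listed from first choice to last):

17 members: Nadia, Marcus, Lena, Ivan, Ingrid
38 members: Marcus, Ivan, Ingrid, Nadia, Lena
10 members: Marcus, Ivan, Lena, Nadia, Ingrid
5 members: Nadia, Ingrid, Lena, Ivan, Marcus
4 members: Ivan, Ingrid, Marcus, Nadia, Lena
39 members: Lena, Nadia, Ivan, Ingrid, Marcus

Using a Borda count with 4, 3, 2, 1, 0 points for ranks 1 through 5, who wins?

Ivan

Ivan: 17·1 + 38·3 + 10·3 + 5·1 + 4·4 + 39·2 = 260
Nadia: 17·4 + 38·1 + 10·1 + 5·4 + 4·1 + 39·3 = 257
Ingrid: 17·0 + 38·2 + 10·0 + 5·3 + 4·3 + 39·1 = 142
Marcus: 17·3 + 38·4 + 10·4 + 5·0 + 4·2 + 39·0 = 251
Lena: 17·2 + 38·0 + 10·2 + 5·2 + 4·0 + 39·4 = 220
Ivan has the highest Borda score (260).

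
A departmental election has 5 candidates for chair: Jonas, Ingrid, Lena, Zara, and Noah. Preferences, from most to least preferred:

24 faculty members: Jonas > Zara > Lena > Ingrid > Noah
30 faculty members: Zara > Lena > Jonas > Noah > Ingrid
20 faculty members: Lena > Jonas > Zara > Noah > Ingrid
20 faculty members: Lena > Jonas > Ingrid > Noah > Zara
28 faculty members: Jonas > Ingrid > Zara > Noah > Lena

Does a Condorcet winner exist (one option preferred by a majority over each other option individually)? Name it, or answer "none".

none

Checking pairwise contests:
Lena beats Jonas 70–52.
Jonas beats Ingrid 122–0.
Zara beats Lena 82–40.
Jonas beats Zara 92–30.
Jonas beats Noah 122–0.
Every option loses at least one head-to-head, so there is no Condorcet winner.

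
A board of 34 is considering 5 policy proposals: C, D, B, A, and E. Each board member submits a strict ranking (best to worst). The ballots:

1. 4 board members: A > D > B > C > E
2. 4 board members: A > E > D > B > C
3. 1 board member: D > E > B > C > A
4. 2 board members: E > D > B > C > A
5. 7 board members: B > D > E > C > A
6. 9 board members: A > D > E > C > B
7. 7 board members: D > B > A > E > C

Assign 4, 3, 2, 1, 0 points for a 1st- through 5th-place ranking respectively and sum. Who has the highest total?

C: 4·1 + 4·0 + 1·1 + 2·1 + 7·1 + 9·1 + 7·0 = 23
D: 4·3 + 4·2 + 1·4 + 2·3 + 7·3 + 9·3 + 7·4 = 106
B: 4·2 + 4·1 + 1·2 + 2·2 + 7·4 + 9·0 + 7·3 = 67
A: 4·4 + 4·4 + 1·0 + 2·0 + 7·0 + 9·4 + 7·2 = 82
E: 4·0 + 4·3 + 1·3 + 2·4 + 7·2 + 9·2 + 7·1 = 62
D has the highest Borda score (106).

D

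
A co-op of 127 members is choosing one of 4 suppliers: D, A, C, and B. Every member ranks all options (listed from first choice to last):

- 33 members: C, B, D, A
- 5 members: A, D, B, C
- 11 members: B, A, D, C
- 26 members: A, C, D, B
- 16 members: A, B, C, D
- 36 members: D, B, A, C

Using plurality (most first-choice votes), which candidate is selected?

First-place votes: D 36, A 47, C 33, B 11.
A has the most first-place votes.

A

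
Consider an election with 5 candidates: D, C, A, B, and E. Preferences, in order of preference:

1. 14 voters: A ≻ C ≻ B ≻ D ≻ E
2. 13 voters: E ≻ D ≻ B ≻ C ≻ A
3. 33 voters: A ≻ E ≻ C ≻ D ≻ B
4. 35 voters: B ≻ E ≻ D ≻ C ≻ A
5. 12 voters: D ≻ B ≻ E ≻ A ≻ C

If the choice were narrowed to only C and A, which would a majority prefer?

Voters preferring C to A: 48; preferring A to C: 59.
A wins the head-to-head.

A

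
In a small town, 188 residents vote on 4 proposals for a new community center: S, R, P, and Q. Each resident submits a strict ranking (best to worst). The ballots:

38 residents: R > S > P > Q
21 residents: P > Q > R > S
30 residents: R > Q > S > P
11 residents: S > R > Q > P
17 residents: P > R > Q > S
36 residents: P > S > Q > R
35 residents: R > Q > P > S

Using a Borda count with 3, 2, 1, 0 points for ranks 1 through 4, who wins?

S: 38·2 + 21·0 + 30·1 + 11·3 + 17·0 + 36·2 + 35·0 = 211
R: 38·3 + 21·1 + 30·3 + 11·2 + 17·2 + 36·0 + 35·3 = 386
P: 38·1 + 21·3 + 30·0 + 11·0 + 17·3 + 36·3 + 35·1 = 295
Q: 38·0 + 21·2 + 30·2 + 11·1 + 17·1 + 36·1 + 35·2 = 236
R has the highest Borda score (386).

R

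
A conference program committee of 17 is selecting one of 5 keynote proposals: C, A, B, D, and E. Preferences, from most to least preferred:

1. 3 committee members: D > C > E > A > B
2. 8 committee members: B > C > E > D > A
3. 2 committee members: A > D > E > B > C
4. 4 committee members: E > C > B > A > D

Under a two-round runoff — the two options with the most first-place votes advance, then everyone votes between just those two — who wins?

Round 1 first-place votes: C 0, A 2, B 8, D 3, E 4.
B and E advance.
Runoff: B is preferred to E by 8 voters; E by 9.
E wins the runoff.

E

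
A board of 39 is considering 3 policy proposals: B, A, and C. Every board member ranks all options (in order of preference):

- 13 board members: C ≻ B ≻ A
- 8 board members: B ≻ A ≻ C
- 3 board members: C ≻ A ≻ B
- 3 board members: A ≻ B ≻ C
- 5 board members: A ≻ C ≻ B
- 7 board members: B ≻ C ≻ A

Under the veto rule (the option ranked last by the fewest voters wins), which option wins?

B

Last-place votes: B 8, A 20, C 11.
B is ranked last by the fewest voters, so B wins.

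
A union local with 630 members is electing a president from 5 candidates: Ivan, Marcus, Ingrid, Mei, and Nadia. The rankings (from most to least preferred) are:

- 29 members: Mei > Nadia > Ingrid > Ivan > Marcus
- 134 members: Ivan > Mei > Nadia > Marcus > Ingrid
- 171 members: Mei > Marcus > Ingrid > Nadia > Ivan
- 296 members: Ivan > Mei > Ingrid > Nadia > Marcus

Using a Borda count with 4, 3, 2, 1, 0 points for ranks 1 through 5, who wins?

Ivan: 29·1 + 134·4 + 171·0 + 296·4 = 1749
Marcus: 29·0 + 134·1 + 171·3 + 296·0 = 647
Ingrid: 29·2 + 134·0 + 171·2 + 296·2 = 992
Mei: 29·4 + 134·3 + 171·4 + 296·3 = 2090
Nadia: 29·3 + 134·2 + 171·1 + 296·1 = 822
Mei has the highest Borda score (2090).

Mei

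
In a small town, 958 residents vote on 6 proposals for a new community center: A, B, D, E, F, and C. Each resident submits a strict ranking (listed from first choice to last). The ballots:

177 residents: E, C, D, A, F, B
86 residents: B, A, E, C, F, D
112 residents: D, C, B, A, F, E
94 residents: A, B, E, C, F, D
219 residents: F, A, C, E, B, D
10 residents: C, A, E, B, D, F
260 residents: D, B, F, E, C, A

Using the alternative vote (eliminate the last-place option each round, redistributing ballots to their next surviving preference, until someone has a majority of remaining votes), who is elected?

Round 1: A 94, B 86, D 372, E 177, F 219, C 10. Eliminate C.
Round 2: A 104, B 86, D 372, E 177, F 219. Eliminate B.
Round 3: A 190, D 372, E 177, F 219. Eliminate E.
Round 4: A 190, D 549, F 219. D has a majority.

D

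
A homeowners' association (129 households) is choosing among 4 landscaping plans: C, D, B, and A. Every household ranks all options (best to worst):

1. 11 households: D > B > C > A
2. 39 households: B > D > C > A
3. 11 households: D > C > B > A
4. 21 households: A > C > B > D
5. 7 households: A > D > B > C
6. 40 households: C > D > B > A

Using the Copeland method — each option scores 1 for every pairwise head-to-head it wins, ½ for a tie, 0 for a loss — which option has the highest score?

D

C: beats B and A; loses to D → score 2.
D: beats C, B, and A → score 3.
B: beats A; loses to C and D → score 1.
A: loses to C, D, and B → score 0.
D has the best pairwise record.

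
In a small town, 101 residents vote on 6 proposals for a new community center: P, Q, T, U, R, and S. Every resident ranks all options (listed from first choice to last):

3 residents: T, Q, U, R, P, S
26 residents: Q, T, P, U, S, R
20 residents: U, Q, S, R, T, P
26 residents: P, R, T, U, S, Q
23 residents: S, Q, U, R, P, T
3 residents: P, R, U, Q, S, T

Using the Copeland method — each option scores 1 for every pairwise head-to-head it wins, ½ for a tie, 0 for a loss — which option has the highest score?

P: beats T, U, R, and S; loses to Q → score 4.
Q: beats P, T, U, R, and S → score 5.
T: beats U and S; loses to P, Q, and R → score 2.
U: beats R and S; loses to P, Q, and T → score 2.
R: beats T; loses to P, Q, U, and S → score 1.
S: beats R; loses to P, Q, T, and U → score 1.
Q has the best pairwise record.

Q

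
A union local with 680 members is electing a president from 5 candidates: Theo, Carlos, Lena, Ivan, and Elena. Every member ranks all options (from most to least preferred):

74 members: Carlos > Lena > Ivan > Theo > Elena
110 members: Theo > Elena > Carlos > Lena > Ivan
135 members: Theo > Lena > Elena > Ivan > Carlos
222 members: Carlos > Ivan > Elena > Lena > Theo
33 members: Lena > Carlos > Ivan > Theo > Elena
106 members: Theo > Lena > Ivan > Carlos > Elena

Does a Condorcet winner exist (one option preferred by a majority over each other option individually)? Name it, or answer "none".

Theo vs Carlos: 351–329 for Theo.
Theo vs Lena: 351–329 for Theo.
Theo vs Ivan: 351–329 for Theo.
Theo vs Elena: 458–222 for Theo.
Theo beats every other option head-to-head.

Theo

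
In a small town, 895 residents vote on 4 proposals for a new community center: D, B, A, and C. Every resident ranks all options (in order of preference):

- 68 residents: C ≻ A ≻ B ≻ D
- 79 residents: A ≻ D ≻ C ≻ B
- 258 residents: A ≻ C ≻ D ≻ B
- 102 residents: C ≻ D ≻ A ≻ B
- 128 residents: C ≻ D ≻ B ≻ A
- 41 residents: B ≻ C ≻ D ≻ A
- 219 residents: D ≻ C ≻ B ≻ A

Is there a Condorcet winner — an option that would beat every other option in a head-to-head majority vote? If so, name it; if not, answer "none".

C

C vs D: 597–298 for C.
C vs B: 854–41 for C.
C vs A: 558–337 for C.
C beats every other option head-to-head.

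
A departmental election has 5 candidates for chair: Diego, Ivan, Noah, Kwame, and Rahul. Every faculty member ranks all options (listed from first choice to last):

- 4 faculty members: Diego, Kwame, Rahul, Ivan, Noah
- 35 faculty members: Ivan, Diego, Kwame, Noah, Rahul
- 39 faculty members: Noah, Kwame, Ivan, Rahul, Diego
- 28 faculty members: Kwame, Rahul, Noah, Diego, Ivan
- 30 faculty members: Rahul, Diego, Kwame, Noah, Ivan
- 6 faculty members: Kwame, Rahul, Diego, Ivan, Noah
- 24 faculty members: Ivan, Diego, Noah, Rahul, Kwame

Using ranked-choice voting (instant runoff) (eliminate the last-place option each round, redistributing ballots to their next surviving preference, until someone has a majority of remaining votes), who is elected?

Kwame

Round 1: Diego 4, Ivan 59, Noah 39, Kwame 34, Rahul 30. Eliminate Diego.
Round 2: Ivan 59, Noah 39, Kwame 38, Rahul 30. Eliminate Rahul.
Round 3: Ivan 59, Noah 39, Kwame 68. Eliminate Noah.
Round 4: Ivan 59, Kwame 107. Kwame has a majority.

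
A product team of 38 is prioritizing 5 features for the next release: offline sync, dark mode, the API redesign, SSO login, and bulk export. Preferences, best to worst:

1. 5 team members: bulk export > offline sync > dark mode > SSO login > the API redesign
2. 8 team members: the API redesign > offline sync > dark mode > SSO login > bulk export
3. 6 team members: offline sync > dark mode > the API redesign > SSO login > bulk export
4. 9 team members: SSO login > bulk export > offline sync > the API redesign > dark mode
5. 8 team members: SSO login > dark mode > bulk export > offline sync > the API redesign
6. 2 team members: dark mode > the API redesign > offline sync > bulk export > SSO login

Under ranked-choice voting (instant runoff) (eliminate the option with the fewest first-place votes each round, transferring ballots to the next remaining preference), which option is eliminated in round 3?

the API redesign

Round 1: offline sync 6, dark mode 2, the API redesign 8, SSO login 17, bulk export 5. Eliminate dark mode.
Round 2: offline sync 6, the API redesign 10, SSO login 17, bulk export 5. Eliminate bulk export.
Round 3: offline sync 11, the API redesign 10, SSO login 17. Eliminate the API redesign.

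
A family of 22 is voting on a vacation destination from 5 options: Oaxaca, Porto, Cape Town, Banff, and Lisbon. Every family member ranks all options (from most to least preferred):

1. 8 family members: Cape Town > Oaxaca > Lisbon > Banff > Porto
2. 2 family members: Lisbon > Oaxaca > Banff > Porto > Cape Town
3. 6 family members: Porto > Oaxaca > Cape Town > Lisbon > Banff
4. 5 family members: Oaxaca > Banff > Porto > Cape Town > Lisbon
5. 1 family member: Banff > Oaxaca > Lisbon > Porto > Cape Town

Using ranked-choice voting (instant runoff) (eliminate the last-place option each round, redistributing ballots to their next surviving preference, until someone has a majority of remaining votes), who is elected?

Oaxaca

Round 1: Oaxaca 5, Porto 6, Cape Town 8, Banff 1, Lisbon 2. Eliminate Banff.
Round 2: Oaxaca 6, Porto 6, Cape Town 8, Lisbon 2. Eliminate Lisbon.
Round 3: Oaxaca 8, Porto 6, Cape Town 8. Eliminate Porto.
Round 4: Oaxaca 14, Cape Town 8. Oaxaca has a majority.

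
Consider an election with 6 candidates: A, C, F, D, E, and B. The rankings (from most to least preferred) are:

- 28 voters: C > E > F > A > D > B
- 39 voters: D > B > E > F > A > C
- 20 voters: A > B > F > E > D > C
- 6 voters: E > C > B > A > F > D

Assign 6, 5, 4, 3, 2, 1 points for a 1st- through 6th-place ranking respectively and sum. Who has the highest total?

E

A: 28·3 + 39·2 + 20·6 + 6·3 = 300
C: 28·6 + 39·1 + 20·1 + 6·5 = 257
F: 28·4 + 39·3 + 20·4 + 6·2 = 321
D: 28·2 + 39·6 + 20·2 + 6·1 = 336
E: 28·5 + 39·4 + 20·3 + 6·6 = 392
B: 28·1 + 39·5 + 20·5 + 6·4 = 347
E has the highest Borda score (392).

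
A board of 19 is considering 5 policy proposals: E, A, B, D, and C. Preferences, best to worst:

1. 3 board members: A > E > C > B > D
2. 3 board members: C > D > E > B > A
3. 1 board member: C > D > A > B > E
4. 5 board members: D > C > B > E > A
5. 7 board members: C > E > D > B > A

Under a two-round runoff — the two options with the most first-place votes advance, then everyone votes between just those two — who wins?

Round 1 first-place votes: E 0, A 3, B 0, D 5, C 11.
C and D advance.
Runoff: C is preferred to D by 14 voters; D by 5.
C wins the runoff.

C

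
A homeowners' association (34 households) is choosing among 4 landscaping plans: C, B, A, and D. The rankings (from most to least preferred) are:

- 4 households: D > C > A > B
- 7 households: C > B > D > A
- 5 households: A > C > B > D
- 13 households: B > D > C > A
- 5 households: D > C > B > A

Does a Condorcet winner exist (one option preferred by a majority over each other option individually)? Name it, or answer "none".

none

Checking pairwise contests:
D beats C 22–12.
C beats B 21–13.
C beats A 29–5.
B beats D 25–9.
Every option loses at least one head-to-head, so there is no Condorcet winner.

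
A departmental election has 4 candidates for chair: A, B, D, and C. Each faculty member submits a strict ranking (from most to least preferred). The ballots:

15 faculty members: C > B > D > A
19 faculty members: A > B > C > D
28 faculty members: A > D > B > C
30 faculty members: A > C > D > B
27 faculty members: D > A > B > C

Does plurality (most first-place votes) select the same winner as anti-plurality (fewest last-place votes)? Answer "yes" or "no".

yes

Plurality — first-place votes: A 77, B 0, D 27, C 15. Winner: A.
Anti-plurality — last-place votes: A 15, B 30, D 19, C 55. Winner: A.
The two methods agree.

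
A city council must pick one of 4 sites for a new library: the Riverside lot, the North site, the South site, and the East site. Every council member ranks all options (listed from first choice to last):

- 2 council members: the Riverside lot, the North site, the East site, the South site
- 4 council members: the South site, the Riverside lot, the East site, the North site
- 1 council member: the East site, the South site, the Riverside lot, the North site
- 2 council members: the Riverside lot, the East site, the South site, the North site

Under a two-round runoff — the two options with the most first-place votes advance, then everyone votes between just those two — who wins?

the South site

Round 1 first-place votes: the Riverside lot 4, the North site 0, the South site 4, the East site 1.
the South site and the Riverside lot advance.
Runoff: the South site is preferred to the Riverside lot by 5 voters; the Riverside lot by 4.
the South site wins the runoff.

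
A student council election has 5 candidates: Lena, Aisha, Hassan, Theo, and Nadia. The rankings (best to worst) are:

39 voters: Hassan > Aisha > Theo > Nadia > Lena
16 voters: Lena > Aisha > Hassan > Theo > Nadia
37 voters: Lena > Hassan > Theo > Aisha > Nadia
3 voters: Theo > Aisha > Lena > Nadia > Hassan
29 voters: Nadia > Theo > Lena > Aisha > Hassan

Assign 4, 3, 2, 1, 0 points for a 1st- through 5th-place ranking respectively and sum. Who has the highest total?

Hassan

Lena: 39·0 + 16·4 + 37·4 + 3·2 + 29·2 = 276
Aisha: 39·3 + 16·3 + 37·1 + 3·3 + 29·1 = 240
Hassan: 39·4 + 16·2 + 37·3 + 3·0 + 29·0 = 299
Theo: 39·2 + 16·1 + 37·2 + 3·4 + 29·3 = 267
Nadia: 39·1 + 16·0 + 37·0 + 3·1 + 29·4 = 158
Hassan has the highest Borda score (299).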